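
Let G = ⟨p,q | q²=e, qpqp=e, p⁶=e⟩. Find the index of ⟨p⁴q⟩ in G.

First find ord(p⁴q) by computing successive powers:
  (p⁴q)¹ = p⁴q, (p⁴q)² = e.
So |⟨p⁴q⟩| = ord(p⁴q) = 2. With |G| = 12, by Lagrange [G : ⟨p⁴q⟩] = 12/2 = 6.

Answer: 6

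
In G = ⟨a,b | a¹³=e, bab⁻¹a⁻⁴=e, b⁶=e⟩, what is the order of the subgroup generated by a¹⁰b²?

|⟨a¹⁰b²⟩| equals the order of a¹⁰b². Compute successive powers until reaching e:
  (a¹⁰b²)¹ = a¹⁰b², (a¹⁰b²)² = ab⁴, (a¹⁰b²)³ = e.
The smallest positive k with (a¹⁰b²)ᵏ = e is 3, so |⟨a¹⁰b²⟩| = 3.

Answer: 3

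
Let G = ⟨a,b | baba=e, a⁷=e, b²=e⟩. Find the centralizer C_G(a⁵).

⟨a⁵⟩ ⊆ C_G(a⁵) since powers of a⁵ commute with a⁵; so |C_G(a⁵)| ≥ |⟨a⁵⟩| = 7.
By orbit–stabilizer, |C_G(a⁵)| = |G| / |conj. class of a⁵| = 14 / 2 = 7.
The 7 elements commuting with a⁵ are {e, a, a², a³, a⁴, a⁵, a⁶}.

Answer: {e, a, a², a³, a⁴, a⁵, a⁶}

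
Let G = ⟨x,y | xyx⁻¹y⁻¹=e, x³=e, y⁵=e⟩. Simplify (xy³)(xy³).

Compute (xy³) · (xy³) by multiplying left to right and reducing via the relations at each step:
  (xy³) · x = x²y³
  (x²y³) · y³ = x²y

Answer: x²y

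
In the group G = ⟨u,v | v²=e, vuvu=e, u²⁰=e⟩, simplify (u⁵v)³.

Compute successive powers of (u⁵v), reducing at each step:
  (u⁵v)²: (u⁵v) · u⁵ = v;   v · v = e
  (u⁵v)³: e · u⁵ = u⁵;   (u⁵) · v = u⁵v

Answer: u⁵v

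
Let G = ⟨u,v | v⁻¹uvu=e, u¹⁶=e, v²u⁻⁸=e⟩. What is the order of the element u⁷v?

Compute successive powers until reaching e:
  (u⁷v)¹ = u⁷v, (u⁷v)² = u⁸, (u⁷v)³ = u⁷v⁻¹, (u⁷v)⁴ = e.
The smallest positive k with (u⁷v)ᵏ = e is 4.

Answer: 4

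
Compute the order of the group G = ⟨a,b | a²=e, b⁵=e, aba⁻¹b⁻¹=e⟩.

Enumerate words in the generators, reducing via the relations: the distinct elements are
  {a, b, e, ab, b², b³, b⁴, ab², ab³, ab⁴}.
No further products give new elements, so |G| = 10.

Answer: 10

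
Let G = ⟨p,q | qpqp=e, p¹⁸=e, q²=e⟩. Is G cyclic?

Every cyclic group is abelian. But p·q = pq while q·p = p¹⁷q, so p·q ≠ q·p and G is not abelian. Hence G is not cyclic.

Answer: No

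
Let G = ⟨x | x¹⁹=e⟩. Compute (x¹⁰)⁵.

Compute successive powers of (x¹⁰), reducing at each step:
  (x¹⁰)²: (x¹⁰) · x¹⁰ = x
  (x¹⁰)³: x · x¹⁰ = x¹¹
  (x¹⁰)⁴: (x¹¹) · x¹⁰ = x²
  (x¹⁰)⁵: (x²) · x¹⁰ = x¹²

Answer: x¹²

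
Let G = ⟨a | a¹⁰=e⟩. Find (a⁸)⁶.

Compute successive powers of (a⁸), reducing at each step:
  (a⁸)²: (a⁸) · a⁸ = a⁶
  (a⁸)³: (a⁶) · a⁸ = a⁴
  (a⁸)⁴: (a⁴) · a⁸ = a²
  (a⁸)⁵: (a²) · a⁸ = e
  (a⁸)⁶: e · a⁸ = a⁸

Answer: a⁸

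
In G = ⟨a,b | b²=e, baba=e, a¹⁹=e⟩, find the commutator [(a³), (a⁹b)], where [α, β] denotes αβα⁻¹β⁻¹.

[(a³), (a⁹b)] = (a³)·(a⁹b)·(a³)⁻¹·(a⁹b)⁻¹.
  (a³) · (a⁹b) = a¹²b
  (a¹²b) · (a¹⁶) = a¹⁵b
  (a¹⁵b) · (a⁹b) = a⁶

Answer: a⁶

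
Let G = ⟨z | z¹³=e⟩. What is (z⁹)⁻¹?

The order of (z⁹) is 13 (smallest k with (z⁹)ᵏ = e), so (z⁹)⁻¹ = (z⁹)¹² = z⁴.
Check: (z⁹) · (z⁴) → (z⁹) · z⁴ = e, giving e as required.

Answer: z⁴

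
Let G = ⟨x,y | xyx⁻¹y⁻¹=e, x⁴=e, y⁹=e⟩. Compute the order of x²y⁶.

Compute successive powers until reaching e:
  (x²y⁶)¹ = x²y⁶, (x²y⁶)² = y³, (x²y⁶)³ = x², (x²y⁶)⁴ = y⁶, (x²y⁶)⁵ = x²y³, (x²y⁶)⁶ = e.
The smallest positive k with (x²y⁶)ᵏ = e is 6.

Answer: 6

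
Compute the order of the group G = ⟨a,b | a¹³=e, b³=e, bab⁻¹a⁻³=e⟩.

Enumerate words in the generators, reducing via the relations: the distinct elements are
  {a, b, e, ab, a², a³, a⁴, a⁵, a⁶, a⁷, a⁸, a⁹, b², ab², a²b, a³b, a¹², a¹¹, a¹⁰, a⁴b, a⁵b, a⁶b, a⁷b, a⁸b, a⁹b, a²b², a³b², a¹²b, a¹¹b, a¹⁰b, a⁴b², a⁵b², a⁶b², a⁷b², a⁸b², a⁹b², a¹²b², a¹¹b², a¹⁰b²}.
No further products give new elements, so |G| = 39.

Answer: 39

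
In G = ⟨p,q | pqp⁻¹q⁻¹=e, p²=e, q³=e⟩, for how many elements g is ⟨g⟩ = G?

G is cyclic of order 6. An element generates G iff its order is 6, and a cyclic group of order 6 has exactly φ(6) = 2 such elements.

Answer: 2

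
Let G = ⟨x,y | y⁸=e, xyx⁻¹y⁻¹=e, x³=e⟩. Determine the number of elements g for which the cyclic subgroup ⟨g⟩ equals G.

G is cyclic of order 24. An element generates G iff its order is 24, and a cyclic group of order 24 has exactly φ(24) = 8 such elements.

Answer: 8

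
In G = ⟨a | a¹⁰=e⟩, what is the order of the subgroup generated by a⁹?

|⟨a⁹⟩| equals the order of a⁹. Compute successive powers until reaching e:
  (a⁹)¹ = a⁹, (a⁹)² = a⁸, (a⁹)³ = a⁷, (a⁹)⁴ = a⁶, (a⁹)⁵ = a⁵, (a⁹)⁶ = a⁴, (a⁹)⁷ = a³, (a⁹)⁸ = a², (a⁹)⁹ = a, (a⁹)¹⁰ = e.
The smallest positive k with (a⁹)ᵏ = e is 10, so |⟨a⁹⟩| = 10.

Answer: 10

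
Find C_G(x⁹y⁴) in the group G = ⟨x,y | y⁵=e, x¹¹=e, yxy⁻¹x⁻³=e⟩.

⟨x⁹y⁴⟩ ⊆ C_G(x⁹y⁴) since powers of x⁹y⁴ commute with x⁹y⁴; so |C_G(x⁹y⁴)| ≥ |⟨x⁹y⁴⟩| = 5.
By orbit–stabilizer, |C_G(x⁹y⁴)| = |G| / |conj. class of x⁹y⁴| = 55 / 11 = 5.
The 5 elements commuting with x⁹y⁴ are {e, xy³, x²y², x⁶y, x⁹y⁴}.

Answer: {e, xy³, x²y², x⁶y, x⁹y⁴}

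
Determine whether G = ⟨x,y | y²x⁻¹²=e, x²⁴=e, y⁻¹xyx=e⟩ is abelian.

x·y = xy but y·x = x¹¹y⁻¹, so x·y ≠ y·x and G is not abelian.

Answer: No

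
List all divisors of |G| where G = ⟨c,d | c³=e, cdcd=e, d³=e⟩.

|G| = 12 = 2² · 3. By Lagrange's theorem the order of any subgroup divides 12; the divisors of 12 are 1, 2, 3, 4, 6, 12.

Answer: 1, 2, 3, 4, 6, 12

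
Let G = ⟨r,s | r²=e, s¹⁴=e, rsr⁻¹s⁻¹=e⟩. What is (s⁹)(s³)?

Compute (s⁹) · (s³) by multiplying left to right and reducing via the relations at each step:
  (s⁹) · s³ = s¹²

Answer: s¹²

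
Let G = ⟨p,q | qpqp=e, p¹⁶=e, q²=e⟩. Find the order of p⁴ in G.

Compute successive powers until reaching e:
  (p⁴)¹ = p⁴, (p⁴)² = p⁸, (p⁴)³ = p¹², (p⁴)⁴ = e.
The smallest positive k with (p⁴)ᵏ = e is 4.

Answer: 4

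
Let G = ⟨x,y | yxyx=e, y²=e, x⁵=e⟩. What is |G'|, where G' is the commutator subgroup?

G' = [G, G] is generated by all commutators. The generator-pair commutators are: [x, y] = x².
The subgroup they normally generate is {e, x, x², x³, x⁴}, of order 5.
Check: |G/G'| = 10/5 = 2 is the order of the abelianisation.

Answer: 5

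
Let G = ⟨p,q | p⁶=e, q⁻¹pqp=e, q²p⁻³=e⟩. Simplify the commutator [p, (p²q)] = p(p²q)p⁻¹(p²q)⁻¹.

[p, (p²q)] = p·(p²q)·p⁻¹·(p²q)⁻¹.
  p · (p²q) = q⁻¹
  (q⁻¹) · (p⁵) = pq⁻¹
  (pq⁻¹) · (p²q⁻¹) = p²

Answer: p²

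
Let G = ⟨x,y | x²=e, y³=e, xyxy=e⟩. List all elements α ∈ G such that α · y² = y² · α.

⟨y²⟩ ⊆ C_G(y²) since powers of y² commute with y²; so |C_G(y²)| ≥ |⟨y²⟩| = 3.
By orbit–stabilizer, |C_G(y²)| = |G| / |conj. class of y²| = 6 / 2 = 3.
The 3 elements commuting with y² are {e, y, y²}.

Answer: {e, y, y²}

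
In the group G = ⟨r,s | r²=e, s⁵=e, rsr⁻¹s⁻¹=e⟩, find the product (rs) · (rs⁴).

Compute (rs) · (rs⁴) by multiplying left to right and reducing via the relations at each step:
  (rs) · r = s
  s · s⁴ = e

Answer: e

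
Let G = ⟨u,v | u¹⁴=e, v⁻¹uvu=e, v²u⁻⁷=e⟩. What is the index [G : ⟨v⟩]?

First find ord(v) by computing successive powers:
  v¹ = v, v² = u⁷, v³ = v⁻¹, v⁴ = e.
So |⟨v⟩| = ord(v) = 4. With |G| = 28, by Lagrange [G : ⟨v⟩] = 28/4 = 7.

Answer: 7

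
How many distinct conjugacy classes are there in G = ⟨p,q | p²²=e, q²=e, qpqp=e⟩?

The conjugacy classes (representative and size) are:
  [e] (size 1), [p] (size 2), [p²] (size 2), [p¹⁹] (size 2), [p⁴] (size 2), [p⁵] (size 2), [p⁶] (size 2), [p⁷] (size 2), [p⁸] (size 2), [p¹³] (size 2), [p¹⁰] (size 2), [p¹¹] (size 1), [p⁶q] (size 11), [pq] (size 11).
Class equation: 1 + 2 + 2 + 2 + 2 + 2 + 2 + 2 + 2 + 2 + 2 + 1 + 11 + 11 = 44 = |G|. So G has 14 conjugacy classes.

Answer: 14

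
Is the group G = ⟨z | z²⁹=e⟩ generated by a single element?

|G| = 29. The element z has order 29 (its powers give 29 distinct elements), so ⟨z⟩ = G and G is cyclic.

Answer: Yes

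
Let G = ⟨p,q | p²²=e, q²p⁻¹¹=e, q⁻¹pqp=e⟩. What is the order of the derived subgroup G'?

G' = [G, G] is generated by all commutators. The generator-pair commutators are: [p, q] = p².
The subgroup they normally generate is {e, p², p⁴, p⁶, p⁸, p¹⁰, p¹², p¹⁴, p¹⁶, p¹⁸, p²⁰}, of order 11.
Check: |G/G'| = 44/11 = 4 is the order of the abelianisation.

Answer: 11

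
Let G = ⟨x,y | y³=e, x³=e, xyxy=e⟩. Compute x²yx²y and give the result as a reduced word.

Multiply left to right, reducing at each step:
  (x²) · y = x²y
  (x²y) · x² = xy²x
  (xy²x) · y = y²x

Answer: y²x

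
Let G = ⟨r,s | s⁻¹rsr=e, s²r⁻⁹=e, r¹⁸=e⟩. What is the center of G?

An element z ∈ Z(G) iff z commutes with every generator.
For example r⁹ is central: (r⁹)·r = r¹⁰ = r·(r⁹); (r⁹)·s = s⁻¹ = s·(r⁹).
Whereas r ∉ Z(G) since r·s = rs ≠ r⁸s⁻¹ = s·r.
Checking each of the 36 elements this way gives Z(G) = {e, r⁹}, of order 2.

Answer: {e, r⁹}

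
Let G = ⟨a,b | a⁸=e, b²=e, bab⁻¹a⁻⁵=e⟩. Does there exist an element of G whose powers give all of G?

Every cyclic group is abelian. But a·b = ab while b·a = a⁵b, so a·b ≠ b·a and G is not abelian. Hence G is not cyclic.

Answer: No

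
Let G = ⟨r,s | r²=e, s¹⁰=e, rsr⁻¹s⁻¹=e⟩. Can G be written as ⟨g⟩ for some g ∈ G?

|G| = 20, but the maximum element order in G is 10 < 20. No single element generates all of G, so G is not cyclic.

Answer: No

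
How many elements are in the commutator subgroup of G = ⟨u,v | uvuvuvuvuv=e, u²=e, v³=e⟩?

G' = [G, G] is generated by all commutators. The generator-pair commutators are: [u, v] = uvuv².
The subgroup they normally generate is {e, u, v, v², uv, uvu, uvuv, uvuvu, v²uv²u, v²uv², v²u, uv², vu, vuv, vuvu, uv²uv²u, uv²uv², uv²u, v²uv, v²uvu, v²uvuv, vuv²uv², vuv²u, vuv², uvuv², uv²uv, uv²uvu, uv²uvuv, uvuv²uv², uvuv²u, v²uv²uv, uvuv²uv, uvuv²uvu, uvuv²uvuv, v²uv²uvuv², v²uv²uvu, v²uv²uvuv, v²uvuv²uv², v²uvuv²u, v²uvuv², vuvuv², vuv²uv, vuv²uvu, vuv²uvuv, vuvuv²uv², vuvuv²u, vuvuv²uv, uv²uvuv²uv², uv²uvuv²u, uv²uvuv², v²uvuv²uv, v²uvuv²uvu, vuv²uvuv²u, vuv²uvuv², uv²uvuv²uv, uv²uvuv²uvu, uvuv²uvuv²u, uvuv²uvuv², uvuv²uvuv²uv, vuv²uvuv²uv}, of order 60.
Check: |G/G'| = 60/60 = 1 is the order of the abelianisation.

Answer: 60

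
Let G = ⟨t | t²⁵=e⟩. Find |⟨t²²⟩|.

|⟨t²²⟩| equals the order of t²². Compute successive powers until reaching e:
  (t²²)¹ = t²², (t²²)² = t¹⁹, (t²²)³ = t¹⁶, (t²²)⁴ = t¹³, (t²²)⁵ = t¹⁰, (t²²)⁶ = t⁷, (t²²)⁷ = t⁴, (t²²)⁸ = t, (t²²)⁹ = t²³, (t²²)¹⁰ = t²⁰, (t²²)¹¹ = t¹⁷, (t²²)¹² = t¹⁴, (t²²)¹³ = t¹¹, (t²²)¹⁴ = t⁸, (t²²)¹⁵ = t⁵, (t²²)¹⁶ = t², (t²²)¹⁷ = t²⁴, (t²²)¹⁸ = t²¹, (t²²)¹⁹ = t¹⁸, (t²²)²⁰ = t¹⁵, (t²²)²¹ = t¹², (t²²)²² = t⁹, (t²²)²³ = t⁶, (t²²)²⁴ = t³, (t²²)²⁵ = e.
The smallest positive k with (t²²)ᵏ = e is 25, so |⟨t²²⟩| = 25.

Answer: 25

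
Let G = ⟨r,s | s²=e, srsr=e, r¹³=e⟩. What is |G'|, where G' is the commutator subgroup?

G' = [G, G] is generated by all commutators. The generator-pair commutators are: [r, s] = r².
The subgroup they normally generate is {e, r, r², r³, r⁴, r⁵, r⁶, r⁷, r⁸, r⁹, r¹⁰, r¹¹, r¹²}, of order 13.
Check: |G/G'| = 26/13 = 2 is the order of the abelianisation.

Answer: 13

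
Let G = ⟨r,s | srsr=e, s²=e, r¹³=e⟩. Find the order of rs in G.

Compute successive powers until reaching e:
  (rs)¹ = rs, (rs)² = e.
The smallest positive k with (rs)ᵏ = e is 2.

Answer: 2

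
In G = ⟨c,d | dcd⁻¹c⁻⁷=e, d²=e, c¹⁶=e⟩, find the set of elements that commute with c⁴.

⟨c⁴⟩ ⊆ C_G(c⁴) since powers of c⁴ commute with c⁴; so |C_G(c⁴)| ≥ |⟨c⁴⟩| = 4.
By orbit–stabilizer, |C_G(c⁴)| = |G| / |conj. class of c⁴| = 32 / 2 = 16.
The 16 elements commuting with c⁴ are {e, c, c², c³, c⁴, c⁵, c⁶, c⁷, c⁸, c⁹, c¹⁰, c¹¹, c¹², c¹³, c¹⁴, c¹⁵}.

Answer: {e, c, c², c³, c⁴, c⁵, c⁶, c⁷, c⁸, c⁹, c¹⁰, c¹¹, c¹², c¹³, c¹⁴, c¹⁵}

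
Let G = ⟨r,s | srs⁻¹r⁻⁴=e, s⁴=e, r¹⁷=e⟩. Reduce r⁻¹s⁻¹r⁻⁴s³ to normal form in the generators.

Multiply left to right, reducing at each step:
  (r¹⁶) · s⁻¹ = r¹⁶s³
  (r¹⁶s³) · r⁻⁴ = r¹⁵s³
  (r¹⁵s³) · s³ = r¹⁵s²

Answer: r¹⁵s²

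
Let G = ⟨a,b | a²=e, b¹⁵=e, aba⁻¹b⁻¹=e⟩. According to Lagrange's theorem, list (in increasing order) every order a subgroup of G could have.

|G| = 30 = 2 · 3 · 5. By Lagrange's theorem the order of any subgroup divides 30; the divisors of 30 are 1, 2, 3, 5, 6, 10, 15, 30.

Answer: 1, 2, 3, 5, 6, 10, 15, 30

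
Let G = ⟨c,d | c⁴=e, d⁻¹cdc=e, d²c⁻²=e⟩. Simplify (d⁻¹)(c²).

Compute (d⁻¹) · (c²) by multiplying left to right and reducing via the relations at each step:
  (d⁻¹) · c² = d

Answer: d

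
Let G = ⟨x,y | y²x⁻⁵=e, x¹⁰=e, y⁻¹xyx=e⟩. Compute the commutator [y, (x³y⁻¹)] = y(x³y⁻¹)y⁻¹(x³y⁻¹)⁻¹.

[y, (x³y⁻¹)] = y·(x³y⁻¹)·y⁻¹·(x³y⁻¹)⁻¹.
  y · (x³y⁻¹) = x⁷
  (x⁷) · (y⁻¹) = x²y
  (x²y) · (x³y) = x⁴

Answer: x⁴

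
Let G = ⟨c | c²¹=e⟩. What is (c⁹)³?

Compute successive powers of (c⁹), reducing at each step:
  (c⁹)²: (c⁹) · c⁹ = c¹⁸
  (c⁹)³: (c¹⁸) · c⁹ = c⁶

Answer: c⁶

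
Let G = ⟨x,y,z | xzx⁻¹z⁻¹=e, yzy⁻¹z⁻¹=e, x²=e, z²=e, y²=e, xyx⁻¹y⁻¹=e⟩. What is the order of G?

Enumerate words in the generators, reducing via the relations: the distinct elements are
  {e, x, y, z, xy, xz, yz, xyz}.
No further products give new elements, so |G| = 8.

Answer: 8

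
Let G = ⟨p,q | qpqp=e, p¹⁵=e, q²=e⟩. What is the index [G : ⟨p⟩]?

First find ord(p) by computing successive powers:
  p¹ = p, p² = p², p³ = p³, p⁴ = p⁴, p⁵ = p⁵, p⁶ = p⁶, p⁷ = p⁷, p⁸ = p⁸, p⁹ = p⁹, p¹⁰ = p¹⁰, p¹¹ = p¹¹, p¹² = p¹², p¹³ = p¹³, p¹⁴ = p¹⁴, p¹⁵ = e.
So |⟨p⟩| = ord(p) = 15. With |G| = 30, by Lagrange [G : ⟨p⟩] = 30/15 = 2.

Answer: 2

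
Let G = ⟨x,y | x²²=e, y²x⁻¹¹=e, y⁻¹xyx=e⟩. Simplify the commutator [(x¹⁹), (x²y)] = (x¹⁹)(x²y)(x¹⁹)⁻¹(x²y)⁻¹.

[(x¹⁹), (x²y)] = (x¹⁹)·(x²y)·(x¹⁹)⁻¹·(x²y)⁻¹.
  (x¹⁹) · (x²y) = x¹⁰y⁻¹
  (x¹⁰y⁻¹) · (x³) = x⁷y⁻¹
  (x⁷y⁻¹) · (x²y⁻¹) = x¹⁶

Answer: x¹⁶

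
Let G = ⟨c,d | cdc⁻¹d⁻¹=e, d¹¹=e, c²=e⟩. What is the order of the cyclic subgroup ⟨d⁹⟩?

|⟨d⁹⟩| equals the order of d⁹. Compute successive powers until reaching e:
  (d⁹)¹ = d⁹, (d⁹)² = d⁷, (d⁹)³ = d⁵, (d⁹)⁴ = d³, (d⁹)⁵ = d, (d⁹)⁶ = d¹⁰, (d⁹)⁷ = d⁸, (d⁹)⁸ = d⁶, (d⁹)⁹ = d⁴, (d⁹)¹⁰ = d², (d⁹)¹¹ = e.
The smallest positive k with (d⁹)ᵏ = e is 11, so |⟨d⁹⟩| = 11.

Answer: 11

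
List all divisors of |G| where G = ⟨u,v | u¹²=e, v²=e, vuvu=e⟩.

|G| = 24 = 2³ · 3. By Lagrange's theorem the order of any subgroup divides 24; the divisors of 24 are 1, 2, 3, 4, 6, 8, 12, 24.

Answer: 1, 2, 3, 4, 6, 8, 12, 24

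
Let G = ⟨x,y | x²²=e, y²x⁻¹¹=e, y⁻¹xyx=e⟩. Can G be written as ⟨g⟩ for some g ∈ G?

Every cyclic group is abelian. But x·y = xy while y·x = x¹⁰y⁻¹, so x·y ≠ y·x and G is not abelian. Hence G is not cyclic.

Answer: No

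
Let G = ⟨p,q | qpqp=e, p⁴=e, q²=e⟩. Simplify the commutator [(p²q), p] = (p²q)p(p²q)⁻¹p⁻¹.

[(p²q), p] = (p²q)·p·(p²q)⁻¹·p⁻¹.
  (p²q) · p = pq
  (pq) · (p²q) = p³
  (p³) · (p³) = p²

Answer: p²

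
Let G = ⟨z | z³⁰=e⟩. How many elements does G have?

G is generated by a single element, so G is cyclic. The relator gives z³⁰ = e and no smaller power is forced to be e, so the 30 powers {e, z, z², z³, z⁴, z⁵, z⁶, z⁷, z⁸, z⁹, z²², z²³, z²¹, z²⁰, z²⁴, z²⁵, z²⁶, z²⁷, z²⁸, z²⁹, z¹², z¹³, z¹¹, z¹⁰, z¹⁴, z¹⁵, z¹⁶, z¹⁷, z¹⁸, z¹⁹} are distinct. Hence |G| = 30.

Answer: 30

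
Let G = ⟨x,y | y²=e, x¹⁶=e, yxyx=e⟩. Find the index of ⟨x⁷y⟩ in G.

First find ord(x⁷y) by computing successive powers:
  (x⁷y)¹ = x⁷y, (x⁷y)² = e.
So |⟨x⁷y⟩| = ord(x⁷y) = 2. With |G| = 32, by Lagrange [G : ⟨x⁷y⟩] = 32/2 = 16.

Answer: 16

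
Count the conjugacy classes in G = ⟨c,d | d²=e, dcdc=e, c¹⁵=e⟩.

The conjugacy classes (representative and size) are:
  [e] (size 1), [c¹⁴] (size 2), [c²] (size 2), [c³] (size 2), [c⁴] (size 2), [c¹⁰] (size 2), [c⁹] (size 2), [c⁷] (size 2), [c¹³d] (size 15).
Class equation: 1 + 2 + 2 + 2 + 2 + 2 + 2 + 2 + 15 = 30 = |G|. So G has 9 conjugacy classes.

Answer: 9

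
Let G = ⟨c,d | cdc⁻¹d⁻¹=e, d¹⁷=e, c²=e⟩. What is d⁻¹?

The order of d is 17 (smallest k with dᵏ = e), so d⁻¹ = d¹⁶ = d¹⁶.
Check: d · (d¹⁶) → d · d¹⁶ = e, giving e as required.

Answer: d¹⁶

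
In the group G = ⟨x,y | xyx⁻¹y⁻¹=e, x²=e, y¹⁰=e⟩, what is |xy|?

Compute successive powers until reaching e:
  (xy)¹ = xy, (xy)² = y², (xy)³ = xy³, (xy)⁴ = y⁴, (xy)⁵ = xy⁵, (xy)⁶ = y⁶, (xy)⁷ = xy⁷, (xy)⁸ = y⁸, (xy)⁹ = xy⁹, (xy)¹⁰ = e.
The smallest positive k with (xy)ᵏ = e is 10.

Answer: 10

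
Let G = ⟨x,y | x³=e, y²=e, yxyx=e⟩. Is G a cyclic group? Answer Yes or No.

Every cyclic group is abelian. But x·y = xy while y·x = x²y, so x·y ≠ y·x and G is not abelian. Hence G is not cyclic.

Answer: No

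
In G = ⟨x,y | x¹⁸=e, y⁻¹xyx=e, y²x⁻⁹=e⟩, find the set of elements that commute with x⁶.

⟨x⁶⟩ ⊆ C_G(x⁶) since powers of x⁶ commute with x⁶; so |C_G(x⁶)| ≥ |⟨x⁶⟩| = 3.
By orbit–stabilizer, |C_G(x⁶)| = |G| / |conj. class of x⁶| = 36 / 2 = 18.
The 18 elements commuting with x⁶ are {e, x, x², x³, x⁴, x⁵, x⁶, x⁷, x⁸, x⁹, x¹⁰, x¹¹, x¹², x¹³, x¹⁴, x¹⁵, x¹⁶, x¹⁷}.

Answer: {e, x, x², x³, x⁴, x⁵, x⁶, x⁷, x⁸, x⁹, x¹⁰, x¹¹, x¹², x¹³, x¹⁴, x¹⁵, x¹⁶, x¹⁷}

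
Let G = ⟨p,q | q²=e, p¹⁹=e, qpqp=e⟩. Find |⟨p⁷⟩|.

|⟨p⁷⟩| equals the order of p⁷. Compute successive powers until reaching e:
  (p⁷)¹ = p⁷, (p⁷)² = p¹⁴, (p⁷)³ = p², (p⁷)⁴ = p⁹, (p⁷)⁵ = p¹⁶, (p⁷)⁶ = p⁴, (p⁷)⁷ = p¹¹, (p⁷)⁸ = p¹⁸, (p⁷)⁹ = p⁶, (p⁷)¹⁰ = p¹³, (p⁷)¹¹ = p, (p⁷)¹² = p⁸, (p⁷)¹³ = p¹⁵, (p⁷)¹⁴ = p³, (p⁷)¹⁵ = p¹⁰, (p⁷)¹⁶ = p¹⁷, (p⁷)¹⁷ = p⁵, (p⁷)¹⁸ = p¹², (p⁷)¹⁹ = e.
The smallest positive k with (p⁷)ᵏ = e is 19, so |⟨p⁷⟩| = 19.

Answer: 19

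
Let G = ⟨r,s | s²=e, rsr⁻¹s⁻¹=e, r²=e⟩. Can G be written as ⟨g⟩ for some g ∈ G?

|G| = 4, but the maximum element order in G is 2 < 4. No single element generates all of G, so G is not cyclic.

Answer: No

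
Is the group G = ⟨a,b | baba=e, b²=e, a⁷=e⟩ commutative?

a·b = ab but b·a = a⁶b, so a·b ≠ b·a and G is not abelian.

Answer: No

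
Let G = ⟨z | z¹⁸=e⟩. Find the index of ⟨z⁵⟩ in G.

First find ord(z⁵) by computing successive powers:
  (z⁵)¹ = z⁵, (z⁵)² = z¹⁰, (z⁵)³ = z¹⁵, (z⁵)⁴ = z², (z⁵)⁵ = z⁷, (z⁵)⁶ = z¹², (z⁵)⁷ = z¹⁷, (z⁵)⁸ = z⁴, (z⁵)⁹ = z⁹, (z⁵)¹⁰ = z¹⁴, (z⁵)¹¹ = z, (z⁵)¹² = z⁶, (z⁵)¹³ = z¹¹, (z⁵)¹⁴ = z¹⁶, (z⁵)¹⁵ = z³, (z⁵)¹⁶ = z⁸, (z⁵)¹⁷ = z¹³, (z⁵)¹⁸ = e.
So |⟨z⁵⟩| = ord(z⁵) = 18. With |G| = 18, by Lagrange [G : ⟨z⁵⟩] = 18/18 = 1.

Answer: 1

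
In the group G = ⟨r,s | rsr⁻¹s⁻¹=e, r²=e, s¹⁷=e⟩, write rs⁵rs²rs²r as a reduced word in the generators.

Multiply left to right, reducing at each step:
  r · s⁵ = rs⁵
  (rs⁵) · r = s⁵
  (s⁵) · s² = s⁷
  (s⁷) · r = rs⁷
  (rs⁷) · s² = rs⁹
  (rs⁹) · r = s⁹

Answer: s⁹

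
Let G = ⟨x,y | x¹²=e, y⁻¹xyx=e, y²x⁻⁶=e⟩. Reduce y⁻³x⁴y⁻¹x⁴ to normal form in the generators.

Multiply left to right, reducing at each step:
  y · x⁴ = x²y⁻¹
  (x²y⁻¹) · y⁻¹ = x⁸
  (x⁸) · x⁴ = e

Answer: e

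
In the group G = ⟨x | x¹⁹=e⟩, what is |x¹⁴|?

Compute successive powers until reaching e:
  (x¹⁴)¹ = x¹⁴, (x¹⁴)² = x⁹, (x¹⁴)³ = x⁴, (x¹⁴)⁴ = x¹⁸, (x¹⁴)⁵ = x¹³, (x¹⁴)⁶ = x⁸, (x¹⁴)⁷ = x³, (x¹⁴)⁸ = x¹⁷, (x¹⁴)⁹ = x¹², (x¹⁴)¹⁰ = x⁷, (x¹⁴)¹¹ = x², (x¹⁴)¹² = x¹⁶, (x¹⁴)¹³ = x¹¹, (x¹⁴)¹⁴ = x⁶, (x¹⁴)¹⁵ = x, (x¹⁴)¹⁶ = x¹⁵, (x¹⁴)¹⁷ = x¹⁰, (x¹⁴)¹⁸ = x⁵, (x¹⁴)¹⁹ = e.
The smallest positive k with (x¹⁴)ᵏ = e is 19.

Answer: 19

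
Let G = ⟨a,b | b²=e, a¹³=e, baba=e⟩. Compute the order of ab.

Compute successive powers until reaching e:
  (ab)¹ = ab, (ab)² = e.
The smallest positive k with (ab)ᵏ = e is 2.

Answer: 2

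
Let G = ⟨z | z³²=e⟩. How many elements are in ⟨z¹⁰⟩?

|⟨z¹⁰⟩| equals the order of z¹⁰. Compute successive powers until reaching e:
  (z¹⁰)¹ = z¹⁰, (z¹⁰)² = z²⁰, (z¹⁰)³ = z³⁰, (z¹⁰)⁴ = z⁸, (z¹⁰)⁵ = z¹⁸, (z¹⁰)⁶ = z²⁸, (z¹⁰)⁷ = z⁶, (z¹⁰)⁸ = z¹⁶, (z¹⁰)⁹ = z²⁶, (z¹⁰)¹⁰ = z⁴, (z¹⁰)¹¹ = z¹⁴, (z¹⁰)¹² = z²⁴, (z¹⁰)¹³ = z², (z¹⁰)¹⁴ = z¹², (z¹⁰)¹⁵ = z²², (z¹⁰)¹⁶ = e.
The smallest positive k with (z¹⁰)ᵏ = e is 16, so |⟨z¹⁰⟩| = 16.

Answer: 16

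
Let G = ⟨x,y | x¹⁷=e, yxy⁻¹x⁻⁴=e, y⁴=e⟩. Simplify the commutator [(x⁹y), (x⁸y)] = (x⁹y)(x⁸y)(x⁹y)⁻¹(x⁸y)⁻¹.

[(x⁹y), (x⁸y)] = (x⁹y)·(x⁸y)·(x⁹y)⁻¹·(x⁸y)⁻¹.
  (x⁹y) · (x⁸y) = x⁷y²
  (x⁷y²) · (x²y³) = x⁵y
  (x⁵y) · (x¹⁵y³) = x¹⁴

Answer: x¹⁴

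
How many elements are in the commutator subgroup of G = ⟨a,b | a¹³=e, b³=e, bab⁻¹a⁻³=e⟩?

G' = [G, G] is generated by all commutators. The generator-pair commutators are: [a, b] = a¹¹.
The subgroup they normally generate is {e, a, a², a³, a⁴, a⁵, a⁶, a⁷, a⁸, a⁹, a¹⁰, a¹¹, a¹²}, of order 13.
Check: |G/G'| = 39/13 = 3 is the order of the abelianisation.

Answer: 13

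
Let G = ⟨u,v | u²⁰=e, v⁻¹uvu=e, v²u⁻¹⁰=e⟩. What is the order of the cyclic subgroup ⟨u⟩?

|⟨u⟩| equals the order of u. Compute successive powers until reaching e:
  u¹ = u, u² = u², u³ = u³, u⁴ = u⁴, u⁵ = u⁵, u⁶ = u⁶, u⁷ = u⁷, u⁸ = u⁸, u⁹ = u⁹, u¹⁰ = u¹⁰, u¹¹ = u¹¹, u¹² = u¹², u¹³ = u¹³, u¹⁴ = u¹⁴, u¹⁵ = u¹⁵, u¹⁶ = u¹⁶, u¹⁷ = u¹⁷, u¹⁸ = u¹⁸, u¹⁹ = u¹⁹, u²⁰ = e.
The smallest positive k with uᵏ = e is 20, so |⟨u⟩| = 20.

Answer: 20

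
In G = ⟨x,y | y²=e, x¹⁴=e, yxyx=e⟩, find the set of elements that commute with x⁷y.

⟨x⁷y⟩ ⊆ C_G(x⁷y) since powers of x⁷y commute with x⁷y; so |C_G(x⁷y)| ≥ |⟨x⁷y⟩| = 2.
By orbit–stabilizer, |C_G(x⁷y)| = |G| / |conj. class of x⁷y| = 28 / 7 = 4.
The 4 elements commuting with x⁷y are {e, x⁷, y, x⁷y}.

Answer: {e, x⁷, y, x⁷y}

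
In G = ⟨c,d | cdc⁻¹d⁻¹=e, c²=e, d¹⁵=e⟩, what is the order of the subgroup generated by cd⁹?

|⟨cd⁹⟩| equals the order of cd⁹. Compute successive powers until reaching e:
  (cd⁹)¹ = cd⁹, (cd⁹)² = d³, (cd⁹)³ = cd¹², (cd⁹)⁴ = d⁶, (cd⁹)⁵ = c, (cd⁹)⁶ = d⁹, (cd⁹)⁷ = cd³, (cd⁹)⁸ = d¹², (cd⁹)⁹ = cd⁶, (cd⁹)¹⁰ = e.
The smallest positive k with (cd⁹)ᵏ = e is 10, so |⟨cd⁹⟩| = 10.

Answer: 10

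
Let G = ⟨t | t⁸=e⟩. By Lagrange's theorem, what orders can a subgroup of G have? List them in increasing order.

|G| = 8 = 2³. By Lagrange's theorem the order of any subgroup divides 8; the divisors of 8 are 1, 2, 4, 8.

Answer: 1, 2, 4, 8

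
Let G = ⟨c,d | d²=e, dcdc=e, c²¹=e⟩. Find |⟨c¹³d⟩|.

|⟨c¹³d⟩| equals the order of c¹³d. Compute successive powers until reaching e:
  (c¹³d)¹ = c¹³d, (c¹³d)² = e.
The smallest positive k with (c¹³d)ᵏ = e is 2, so |⟨c¹³d⟩| = 2.

Answer: 2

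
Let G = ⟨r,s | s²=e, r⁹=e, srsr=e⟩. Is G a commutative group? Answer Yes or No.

r·s = rs but s·r = r⁸s, so r·s ≠ s·r and G is not abelian.

Answer: No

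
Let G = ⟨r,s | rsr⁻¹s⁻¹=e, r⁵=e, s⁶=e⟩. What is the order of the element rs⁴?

Compute successive powers until reaching e:
  (rs⁴)¹ = rs⁴, (rs⁴)² = r²s², (rs⁴)³ = r³, (rs⁴)⁴ = r⁴s⁴, (rs⁴)⁵ = s², (rs⁴)⁶ = r, (rs⁴)⁷ = r²s⁴, (rs⁴)⁸ = r³s², (rs⁴)⁹ = r⁴, (rs⁴)¹⁰ = s⁴, (rs⁴)¹¹ = rs², (rs⁴)¹² = r², (rs⁴)¹³ = r³s⁴, (rs⁴)¹⁴ = r⁴s², (rs⁴)¹⁵ = e.
The smallest positive k with (rs⁴)ᵏ = e is 15.

Answer: 15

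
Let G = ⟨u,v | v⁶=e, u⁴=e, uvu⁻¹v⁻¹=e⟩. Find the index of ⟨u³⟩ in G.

First find ord(u³) by computing successive powers:
  (u³)¹ = u³, (u³)² = u², (u³)³ = u, (u³)⁴ = e.
So |⟨u³⟩| = ord(u³) = 4. With |G| = 24, by Lagrange [G : ⟨u³⟩] = 24/4 = 6.

Answer: 6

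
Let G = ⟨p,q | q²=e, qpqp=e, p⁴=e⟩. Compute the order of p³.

Compute successive powers until reaching e:
  (p³)¹ = p³, (p³)² = p², (p³)³ = p, (p³)⁴ = e.
The smallest positive k with (p³)ᵏ = e is 4.

Answer: 4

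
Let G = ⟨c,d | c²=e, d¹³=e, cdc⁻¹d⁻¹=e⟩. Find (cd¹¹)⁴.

Compute successive powers of (cd¹¹), reducing at each step:
  (cd¹¹)²: (cd¹¹) · c = d¹¹;   (d¹¹) · d¹¹ = d⁹
  (cd¹¹)³: (d⁹) · c = cd⁹;   (cd⁹) · d¹¹ = cd⁷
  (cd¹¹)⁴: (cd⁷) · c = d⁷;   (d⁷) · d¹¹ = d⁵

Answer: d⁵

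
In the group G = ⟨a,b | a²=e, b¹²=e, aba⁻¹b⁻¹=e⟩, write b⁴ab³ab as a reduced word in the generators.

Multiply left to right, reducing at each step:
  (b⁴) · a = ab⁴
  (ab⁴) · b³ = ab⁷
  (ab⁷) · a = b⁷
  (b⁷) · b = b⁸

Answer: b⁸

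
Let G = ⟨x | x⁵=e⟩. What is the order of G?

G is generated by a single element, so G is cyclic. The relator gives x⁵ = e and no smaller power is forced to be e, so the 5 powers {e, x, x², x³, x⁴} are distinct. Hence |G| = 5.

Answer: 5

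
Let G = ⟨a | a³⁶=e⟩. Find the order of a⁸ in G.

Compute successive powers until reaching e:
  (a⁸)¹ = a⁸, (a⁸)² = a¹⁶, (a⁸)³ = a²⁴, (a⁸)⁴ = a³², (a⁸)⁵ = a⁴, (a⁸)⁶ = a¹², (a⁸)⁷ = a²⁰, (a⁸)⁸ = a²⁸, (a⁸)⁹ = e.
The smallest positive k with (a⁸)ᵏ = e is 9.

Answer: 9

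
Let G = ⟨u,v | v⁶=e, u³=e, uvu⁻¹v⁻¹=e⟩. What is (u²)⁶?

Compute successive powers of (u²), reducing at each step:
  (u²)²: (u²) · u² = u
  (u²)³: u · u² = e
  (u²)⁴: e · u² = u²
  (u²)⁵: (u²) · u² = u
  (u²)⁶: u · u² = e

Answer: e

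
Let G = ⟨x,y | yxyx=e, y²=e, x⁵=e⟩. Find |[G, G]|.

G' = [G, G] is generated by all commutators. The generator-pair commutators are: [x, y] = x².
The subgroup they normally generate is {e, x, x², x³, x⁴}, of order 5.
Check: |G/G'| = 10/5 = 2 is the order of the abelianisation.

Answer: 5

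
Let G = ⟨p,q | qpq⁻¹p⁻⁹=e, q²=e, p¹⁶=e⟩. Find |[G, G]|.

G' = [G, G] is generated by all commutators. The generator-pair commutators are: [p, q] = p⁸.
The subgroup they normally generate is {e, p⁸}, of order 2.
Check: |G/G'| = 32/2 = 16 is the order of the abelianisation.

Answer: 2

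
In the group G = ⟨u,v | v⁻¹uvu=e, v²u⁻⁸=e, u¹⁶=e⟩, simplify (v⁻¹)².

Compute successive powers of (v⁻¹), reducing at each step:
  (v⁻¹)²: (v⁻¹) · v⁻¹ = u⁸

Answer: u⁸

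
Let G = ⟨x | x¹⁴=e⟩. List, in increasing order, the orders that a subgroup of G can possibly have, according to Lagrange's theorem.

|G| = 14 = 2 · 7. By Lagrange's theorem the order of any subgroup divides 14; the divisors of 14 are 1, 2, 7, 14.

Answer: 1, 2, 7, 14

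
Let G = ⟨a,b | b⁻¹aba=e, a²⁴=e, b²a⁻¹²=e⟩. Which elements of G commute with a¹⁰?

⟨a¹⁰⟩ ⊆ C_G(a¹⁰) since powers of a¹⁰ commute with a¹⁰; so |C_G(a¹⁰)| ≥ |⟨a¹⁰⟩| = 12.
By orbit–stabilizer, |C_G(a¹⁰)| = |G| / |conj. class of a¹⁰| = 48 / 2 = 24.
The 24 elements commuting with a¹⁰ are {e, a, a², a³, a⁴, a⁵, a⁶, a⁷, a⁸, a⁹, a¹⁰, a¹¹, a¹², a¹³, a¹⁴, a¹⁵, a¹⁶, a¹⁷, a¹⁸, a¹⁹, a²⁰, a²¹, a²², a²³}.

Answer: {e, a, a², a³, a⁴, a⁵, a⁶, a⁷, a⁸, a⁹, a¹⁰, a¹¹, a¹², a¹³, a¹⁴, a¹⁵, a¹⁶, a¹⁷, a¹⁸, a¹⁹, a²⁰, a²¹, a²², a²³}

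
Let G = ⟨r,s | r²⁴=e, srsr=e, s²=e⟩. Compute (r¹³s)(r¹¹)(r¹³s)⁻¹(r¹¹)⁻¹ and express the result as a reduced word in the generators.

[(r¹³s), (r¹¹)] = (r¹³s)·(r¹¹)·(r¹³s)⁻¹·(r¹¹)⁻¹.
  (r¹³s) · (r¹¹) = r²s
  (r²s) · (r¹³s) = r¹³
  (r¹³) · (r¹³) = r²

Answer: r²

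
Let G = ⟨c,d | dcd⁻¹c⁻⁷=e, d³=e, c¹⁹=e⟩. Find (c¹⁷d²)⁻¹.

The order of (c¹⁷d²) is 3 (smallest k with (c¹⁷d²)ᵏ = e), so (c¹⁷d²)⁻¹ = (c¹⁷d²)² = c¹⁴d.
Check: (c¹⁷d²) · (c¹⁴d) → (c¹⁷d²) · c¹⁴ = d²;   (d²) · d = e, giving e as required.

Answer: c¹⁴d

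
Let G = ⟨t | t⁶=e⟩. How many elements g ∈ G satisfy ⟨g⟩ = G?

G is cyclic of order 6. An element generates G iff its order is 6, and a cyclic group of order 6 has exactly φ(6) = 2 such elements.

Answer: 2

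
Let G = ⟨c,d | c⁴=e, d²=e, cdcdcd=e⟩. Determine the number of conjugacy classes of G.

The conjugacy classes (representative and size) are:
  [e] (size 1), [c³] (size 6), [c²dc²d] (size 3), [cdc³] (size 6), [dc³] (size 8).
Class equation: 1 + 6 + 3 + 6 + 8 = 24 = |G|. So G has 5 conjugacy classes.

Answer: 5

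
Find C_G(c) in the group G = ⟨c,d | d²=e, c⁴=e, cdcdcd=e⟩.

⟨c⟩ ⊆ C_G(c) since powers of c commute with c; so |C_G(c)| ≥ |⟨c⟩| = 4.
By orbit–stabilizer, |C_G(c)| = |G| / |conj. class of c| = 24 / 6 = 4.
The 4 elements commuting with c are {e, c, c², c³}.

Answer: {e, c, c², c³}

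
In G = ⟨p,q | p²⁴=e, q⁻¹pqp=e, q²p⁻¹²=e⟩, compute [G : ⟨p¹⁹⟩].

First find ord(p¹⁹) by computing successive powers:
  (p¹⁹)¹ = p¹⁹, (p¹⁹)² = p¹⁴, (p¹⁹)³ = p⁹, (p¹⁹)⁴ = p⁴, (p¹⁹)⁵ = p²³, (p¹⁹)⁶ = p¹⁸, (p¹⁹)⁷ = p¹³, (p¹⁹)⁸ = p⁸, (p¹⁹)⁹ = p³, (p¹⁹)¹⁰ = p²², (p¹⁹)¹¹ = p¹⁷, (p¹⁹)¹² = p¹², (p¹⁹)¹³ = p⁷, (p¹⁹)¹⁴ = p², (p¹⁹)¹⁵ = p²¹, (p¹⁹)¹⁶ = p¹⁶, (p¹⁹)¹⁷ = p¹¹, (p¹⁹)¹⁸ = p⁶, (p¹⁹)¹⁹ = p, (p¹⁹)²⁰ = p²⁰, (p¹⁹)²¹ = p¹⁵, (p¹⁹)²² = p¹⁰, (p¹⁹)²³ = p⁵, (p¹⁹)²⁴ = e.
So |⟨p¹⁹⟩| = ord(p¹⁹) = 24. With |G| = 48, by Lagrange [G : ⟨p¹⁹⟩] = 48/24 = 2.

Answer: 2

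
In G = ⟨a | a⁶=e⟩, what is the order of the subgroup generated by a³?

|⟨a³⟩| equals the order of a³. Compute successive powers until reaching e:
  (a³)¹ = a³, (a³)² = e.
The smallest positive k with (a³)ᵏ = e is 2, so |⟨a³⟩| = 2.

Answer: 2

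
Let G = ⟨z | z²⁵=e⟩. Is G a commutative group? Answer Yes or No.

G has a single generator, so G is cyclic and hence abelian.

Answer: Yes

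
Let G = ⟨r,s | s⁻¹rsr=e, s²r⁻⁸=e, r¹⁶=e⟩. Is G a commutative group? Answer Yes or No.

r·s = rs but s·r = r⁷s⁻¹, so r·s ≠ s·r and G is not abelian.

Answer: No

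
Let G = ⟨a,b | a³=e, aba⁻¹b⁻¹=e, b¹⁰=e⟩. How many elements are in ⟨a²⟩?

|⟨a²⟩| equals the order of a². Compute successive powers until reaching e:
  (a²)¹ = a², (a²)² = a, (a²)³ = e.
The smallest positive k with (a²)ᵏ = e is 3, so |⟨a²⟩| = 3.

Answer: 3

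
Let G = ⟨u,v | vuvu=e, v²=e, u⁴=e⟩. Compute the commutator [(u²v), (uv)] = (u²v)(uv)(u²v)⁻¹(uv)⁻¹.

[(u²v), (uv)] = (u²v)·(uv)·(u²v)⁻¹·(uv)⁻¹.
  (u²v) · (uv) = u
  u · (u²v) = u³v
  (u³v) · (uv) = u²

Answer: u²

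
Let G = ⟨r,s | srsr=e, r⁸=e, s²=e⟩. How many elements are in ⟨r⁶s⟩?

|⟨r⁶s⟩| equals the order of r⁶s. Compute successive powers until reaching e:
  (r⁶s)¹ = r⁶s, (r⁶s)² = e.
The smallest positive k with (r⁶s)ᵏ = e is 2, so |⟨r⁶s⟩| = 2.

Answer: 2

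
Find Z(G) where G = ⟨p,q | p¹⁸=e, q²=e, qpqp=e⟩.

An element z ∈ Z(G) iff z commutes with every generator.
For example p⁹ is central: (p⁹)·p = p¹⁰ = p·(p⁹); (p⁹)·q = p⁹q = q·(p⁹).
Whereas p ∉ Z(G) since p·q = pq ≠ p¹⁷q = q·p.
Checking each of the 36 elements this way gives Z(G) = {e, p⁹}, of order 2.

Answer: {e, p⁹}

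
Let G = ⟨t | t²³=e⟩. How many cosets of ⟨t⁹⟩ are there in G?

First find ord(t⁹) by computing successive powers:
  (t⁹)¹ = t⁹, (t⁹)² = t¹⁸, (t⁹)³ = t⁴, (t⁹)⁴ = t¹³, (t⁹)⁵ = t²², (t⁹)⁶ = t⁸, (t⁹)⁷ = t¹⁷, (t⁹)⁸ = t³, (t⁹)⁹ = t¹², (t⁹)¹⁰ = t²¹, (t⁹)¹¹ = t⁷, (t⁹)¹² = t¹⁶, (t⁹)¹³ = t², (t⁹)¹⁴ = t¹¹, (t⁹)¹⁵ = t²⁰, (t⁹)¹⁶ = t⁶, (t⁹)¹⁷ = t¹⁵, (t⁹)¹⁸ = t, (t⁹)¹⁹ = t¹⁰, (t⁹)²⁰ = t¹⁹, (t⁹)²¹ = t⁵, (t⁹)²² = t¹⁴, (t⁹)²³ = e.
So |⟨t⁹⟩| = ord(t⁹) = 23. With |G| = 23, by Lagrange [G : ⟨t⁹⟩] = 23/23 = 1.

Answer: 1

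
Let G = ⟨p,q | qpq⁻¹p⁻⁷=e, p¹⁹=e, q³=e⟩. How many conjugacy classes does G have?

The conjugacy classes (representative and size) are:
  [e] (size 1), [p¹¹] (size 3), [p¹⁴] (size 3), [p⁶] (size 3), [p¹⁷] (size 3), [p¹²] (size 3), [p¹⁰] (size 3), [p²q] (size 19), [p¹⁸q²] (size 19).
Class equation: 1 + 3 + 3 + 3 + 3 + 3 + 3 + 19 + 19 = 57 = |G|. So G has 9 conjugacy classes.

Answer: 9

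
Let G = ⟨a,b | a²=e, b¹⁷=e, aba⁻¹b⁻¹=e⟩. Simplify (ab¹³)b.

Compute (ab¹³) · b by multiplying left to right and reducing via the relations at each step:
  (ab¹³) · b = ab¹⁴

Answer: ab¹⁴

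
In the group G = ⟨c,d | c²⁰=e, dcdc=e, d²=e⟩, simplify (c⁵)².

Compute successive powers of (c⁵), reducing at each step:
  (c⁵)²: (c⁵) · c⁵ = c¹⁰

Answer: c¹⁰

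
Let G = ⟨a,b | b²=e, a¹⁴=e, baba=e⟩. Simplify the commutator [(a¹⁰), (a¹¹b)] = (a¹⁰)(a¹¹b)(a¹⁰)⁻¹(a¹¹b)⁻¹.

[(a¹⁰), (a¹¹b)] = (a¹⁰)·(a¹¹b)·(a¹⁰)⁻¹·(a¹¹b)⁻¹.
  (a¹⁰) · (a¹¹b) = a⁷b
  (a⁷b) · (a⁴) = a³b
  (a³b) · (a¹¹b) = a⁶

Answer: a⁶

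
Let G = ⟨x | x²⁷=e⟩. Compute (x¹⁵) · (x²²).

Compute (x¹⁵) · (x²²) by multiplying left to right and reducing via the relations at each step:
  (x¹⁵) · x²² = x¹⁰

Answer: x¹⁰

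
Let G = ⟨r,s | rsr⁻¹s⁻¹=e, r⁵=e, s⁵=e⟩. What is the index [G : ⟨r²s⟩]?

First find ord(r²s) by computing successive powers:
  (r²s)¹ = r²s, (r²s)² = r⁴s², (r²s)³ = rs³, (r²s)⁴ = r³s⁴, (r²s)⁵ = e.
So |⟨r²s⟩| = ord(r²s) = 5. With |G| = 25, by Lagrange [G : ⟨r²s⟩] = 25/5 = 5.

Answer: 5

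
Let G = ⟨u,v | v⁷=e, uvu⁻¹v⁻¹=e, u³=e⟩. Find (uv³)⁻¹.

The order of (uv³) is 21 (smallest k with (uv³)ᵏ = e), so (uv³)⁻¹ = (uv³)²⁰ = u²v⁴.
Check: (uv³) · (u²v⁴) → (uv³) · u² = v³;   (v³) · v⁴ = e, giving e as required.

Answer: u²v⁴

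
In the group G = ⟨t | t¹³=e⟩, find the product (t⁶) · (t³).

Compute (t⁶) · (t³) by multiplying left to right and reducing via the relations at each step:
  (t⁶) · t³ = t⁹

Answer: t⁹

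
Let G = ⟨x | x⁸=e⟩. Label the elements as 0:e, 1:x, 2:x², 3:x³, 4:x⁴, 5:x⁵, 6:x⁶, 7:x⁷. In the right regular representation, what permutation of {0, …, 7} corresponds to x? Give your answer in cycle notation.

(0 1 2 3 4 5 6 7)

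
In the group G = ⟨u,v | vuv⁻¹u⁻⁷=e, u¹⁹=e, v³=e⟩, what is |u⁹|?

Compute successive powers until reaching e:
  (u⁹)¹ = u⁹, (u⁹)² = u¹⁸, (u⁹)³ = u⁸, (u⁹)⁴ = u¹⁷, (u⁹)⁵ = u⁷, (u⁹)⁶ = u¹⁶, (u⁹)⁷ = u⁶, (u⁹)⁸ = u¹⁵, (u⁹)⁹ = u⁵, (u⁹)¹⁰ = u¹⁴, (u⁹)¹¹ = u⁴, (u⁹)¹² = u¹³, (u⁹)¹³ = u³, (u⁹)¹⁴ = u¹², (u⁹)¹⁵ = u², (u⁹)¹⁶ = u¹¹, (u⁹)¹⁷ = u, (u⁹)¹⁸ = u¹⁰, (u⁹)¹⁹ = e.
The smallest positive k with (u⁹)ᵏ = e is 19.

Answer: 19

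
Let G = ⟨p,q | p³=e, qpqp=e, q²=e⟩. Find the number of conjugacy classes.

The conjugacy classes (representative and size) are:
  [e] (size 1), [p] (size 2), [pq] (size 3).
Class equation: 1 + 2 + 3 = 6 = |G|. So G has 3 conjugacy classes.

Answer: 3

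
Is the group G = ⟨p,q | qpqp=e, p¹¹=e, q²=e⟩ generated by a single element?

Every cyclic group is abelian. But p·q = pq while q·p = p¹⁰q, so p·q ≠ q·p and G is not abelian. Hence G is not cyclic.

Answer: No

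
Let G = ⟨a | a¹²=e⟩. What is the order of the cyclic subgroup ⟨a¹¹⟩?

|⟨a¹¹⟩| equals the order of a¹¹. Compute successive powers until reaching e:
  (a¹¹)¹ = a¹¹, (a¹¹)² = a¹⁰, (a¹¹)³ = a⁹, (a¹¹)⁴ = a⁸, (a¹¹)⁵ = a⁷, (a¹¹)⁶ = a⁶, (a¹¹)⁷ = a⁵, (a¹¹)⁸ = a⁴, (a¹¹)⁹ = a³, (a¹¹)¹⁰ = a², (a¹¹)¹¹ = a, (a¹¹)¹² = e.
The smallest positive k with (a¹¹)ᵏ = e is 12, so |⟨a¹¹⟩| = 12.

Answer: 12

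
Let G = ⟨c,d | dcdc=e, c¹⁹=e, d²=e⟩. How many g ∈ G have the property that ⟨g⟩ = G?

⟨g⟩ = G would require ord(g) = |G| = 38, but the maximum element order in G is 19 < 38. So G is not cyclic and no single element generates it: the count is 0.

Answer: 0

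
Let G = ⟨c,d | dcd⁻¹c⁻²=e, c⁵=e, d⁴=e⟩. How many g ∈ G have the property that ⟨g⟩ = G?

⟨g⟩ = G would require ord(g) = |G| = 20, but the maximum element order in G is 5 < 20. So G is not cyclic and no single element generates it: the count is 0.

Answer: 0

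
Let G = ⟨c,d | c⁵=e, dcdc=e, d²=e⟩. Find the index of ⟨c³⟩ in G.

First find ord(c³) by computing successive powers:
  (c³)¹ = c³, (c³)² = c, (c³)³ = c⁴, (c³)⁴ = c², (c³)⁵ = e.
So |⟨c³⟩| = ord(c³) = 5. With |G| = 10, by Lagrange [G : ⟨c³⟩] = 10/5 = 2.

Answer: 2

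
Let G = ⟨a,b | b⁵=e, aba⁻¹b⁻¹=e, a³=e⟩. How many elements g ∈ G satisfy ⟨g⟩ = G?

G is cyclic of order 15. An element generates G iff its order is 15, and a cyclic group of order 15 has exactly φ(15) = 8 such elements.

Answer: 8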